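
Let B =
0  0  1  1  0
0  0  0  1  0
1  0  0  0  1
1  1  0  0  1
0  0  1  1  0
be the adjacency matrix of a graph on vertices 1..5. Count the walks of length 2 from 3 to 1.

0

The number of length-2 walks from vertex 3 to vertex 1 is entry (3,1) of B², where B is the adjacency matrix.
B² = [[2, 1, 0, 0, 2], [1, 1, 0, 0, 1], [0, 0, 2, 2, 0], [0, 0, 2, 3, 0], [2, 1, 0, 0, 2]]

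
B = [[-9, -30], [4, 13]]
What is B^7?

tr B = 4 and det B = 3, so the characteristic polynomial is λ² − (4)λ + (3) with roots 3 and 1.
Eigenvectors give P = [[-5, -3], [2, 1]] with P⁻¹ = [[1, 3], [-2, -5]], and B = P·diag(3, 1)·P⁻¹.
Then B^7 = P·diag(2187, 1)·P⁻¹ = [[-10935, -3], [4374, 1]] · [[1, 3], [-2, -5]] = [[-10929, -32790], [4372, 13117]].

[[-10929, -32790], [4372, 13117]]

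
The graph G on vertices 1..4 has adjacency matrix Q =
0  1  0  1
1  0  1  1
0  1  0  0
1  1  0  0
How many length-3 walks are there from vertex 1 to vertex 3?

1

The number of length-3 walks from vertex 1 to vertex 3 is entry (1,3) of Q^3, where Q is the adjacency matrix.
Q^2 = [[2, 1, 1, 1], [1, 3, 0, 1], [1, 0, 1, 1], [1, 1, 1, 2]]
Q^3 = [[2, 4, 1, 3], [4, 2, 3, 4], [1, 3, 0, 1], [3, 4, 1, 2]]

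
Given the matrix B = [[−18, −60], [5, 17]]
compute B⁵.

[[−1068, −3300], [275, 857]]

tr B = −1 and det B = −6, so the characteristic polynomial is λ² − (−1)λ + (−6) with roots 2 and −3.
Eigenvectors give P = [[3, −4], [−1, 1]] with P⁻¹ = [[−1, −4], [−1, −3]], and B = P·diag(2, −3)·P⁻¹.
Then B⁵ = P·diag(32, −243)·P⁻¹ = [[96, 972], [−32, −243]] · [[−1, −4], [−1, −3]] = [[−1068, −3300], [275, 857]].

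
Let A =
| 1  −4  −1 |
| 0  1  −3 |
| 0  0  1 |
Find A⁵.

A = I + N where N = [[0, −4, −1], [0, 0, −3], [0, 0, 0]] is strictly upper-triangular, so N³ = 0.
(I + N)⁵ = I + 5·N + 10·N² = [[1, −20, 115], [0, 1, −15], [0, 0, 1]].

[[1, −20, 115], [0, 1, −15], [0, 0, 1]]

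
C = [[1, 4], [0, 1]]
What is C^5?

C = I + N where N = [[0, 4], [0, 0]] is strictly upper-triangular, so N^2 = 0.
(I + N)^5 = I + 5·N = [[1, 20], [0, 1]].

[[1, 20], [0, 1]]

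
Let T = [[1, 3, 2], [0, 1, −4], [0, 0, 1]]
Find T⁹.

T = I + N where N = [[0, 3, 2], [0, 0, −4], [0, 0, 0]] is strictly upper-triangular, so N³ = 0.
(I + N)⁹ = I + 9·N + 36·N² = [[1, 27, −414], [0, 1, −36], [0, 0, 1]].

[[1, 27, −414], [0, 1, −36], [0, 0, 1]]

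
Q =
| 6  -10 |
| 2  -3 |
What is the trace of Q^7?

129

tr Q = 3 and det Q = 2, so the characteristic polynomial is λ² − (3)λ + (2) with roots 1 and 2.
Eigenvectors give P = [[-2, 5], [-1, 2]] with P⁻¹ = [[2, -5], [1, -2]], and Q = P·diag(1, 2)·P⁻¹.
Then Q^7 = P·diag(1, 128)·P⁻¹ = [[-2, 640], [-1, 256]] · [[2, -5], [1, -2]] = [[636, -1270], [254, -507]].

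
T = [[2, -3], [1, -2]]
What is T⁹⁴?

[[1, 0], [0, 1]]

T² = I (check: tr T = 0 and det T = -1), so T⁹⁴ = I since 94 is even.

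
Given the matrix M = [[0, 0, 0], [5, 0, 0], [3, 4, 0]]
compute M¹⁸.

[[0, 0, 0], [0, 0, 0], [0, 0, 0]]

M is strictly triangular, hence nilpotent: M³ = 0, so M¹⁸ = 0.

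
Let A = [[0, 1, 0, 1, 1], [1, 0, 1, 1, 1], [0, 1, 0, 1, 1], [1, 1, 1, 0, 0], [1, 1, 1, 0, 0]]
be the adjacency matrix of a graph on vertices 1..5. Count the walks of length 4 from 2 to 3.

24

The number of length-4 walks from vertex 2 to vertex 3 is entry (2,3) of A⁴, where A is the adjacency matrix.
A² = [[3, 2, 3, 1, 1], [2, 4, 2, 2, 2], [3, 2, 3, 1, 1], [1, 2, 1, 3, 3], [1, 2, 1, 3, 3]]
A³ = [[4, 8, 4, 8, 8], [8, 8, 8, 8, 8], [4, 8, 4, 8, 8], [8, 8, 8, 4, 4], [8, 8, 8, 4, 4]]
A⁴ = [[24, 24, 24, 16, 16], [24, 32, 24, 24, 24], [24, 24, 24, 16, 16], [16, 24, 16, 24, 24], [16, 24, 16, 24, 24]]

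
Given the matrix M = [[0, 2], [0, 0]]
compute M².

M is strictly triangular, hence nilpotent: M² = 0, so M² = 0.

[[0, 0], [0, 0]]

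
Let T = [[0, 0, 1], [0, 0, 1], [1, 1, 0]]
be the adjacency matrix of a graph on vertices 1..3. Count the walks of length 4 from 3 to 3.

The number of length-4 walks from vertex 3 to vertex 3 is entry (3,3) of T⁴, where T is the adjacency matrix.
T² = [[1, 1, 0], [1, 1, 0], [0, 0, 2]]
T³ = [[0, 0, 2], [0, 0, 2], [2, 2, 0]]
T⁴ = [[2, 2, 0], [2, 2, 0], [0, 0, 4]]

4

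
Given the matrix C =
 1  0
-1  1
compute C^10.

C = I + N where N = [[0, 0], [-1, 0]] is strictly lower-triangular, so N^2 = 0.
(I + N)^10 = I + 10·N = [[1, 0], [-10, 1]].

[[1, 0], [-10, 1]]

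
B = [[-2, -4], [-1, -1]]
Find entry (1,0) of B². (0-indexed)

3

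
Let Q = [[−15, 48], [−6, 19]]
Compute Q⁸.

tr Q = 4 and det Q = 3, so the characteristic polynomial is λ² − (4)λ + (3) with roots 1 and 3.
Eigenvectors give P = [[3, −8], [1, −3]] with P⁻¹ = [[3, −8], [1, −3]], and Q = P·diag(1, 3)·P⁻¹.
Then Q⁸ = P·diag(1, 6561)·P⁻¹ = [[3, −52488], [1, −19683]] · [[3, −8], [1, −3]] = [[−52479, 157440], [−19680, 59041]].

[[−52479, 157440], [−19680, 59041]]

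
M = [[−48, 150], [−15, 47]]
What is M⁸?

tr M = −1 and det M = −6, so the characteristic polynomial is λ² − (−1)λ + (−6) with roots 2 and −3.
Eigenvectors give P = [[−3, 10], [−1, 3]] with P⁻¹ = [[3, −10], [1, −3]], and M = P·diag(2, −3)·P⁻¹.
Then M⁸ = P·diag(256, 6561)·P⁻¹ = [[−768, 65610], [−256, 19683]] · [[3, −10], [1, −3]] = [[63306, −189150], [18915, −56489]].

[[63306, −189150], [18915, −56489]]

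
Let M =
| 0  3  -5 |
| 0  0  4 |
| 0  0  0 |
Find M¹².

[[0, 0, 0], [0, 0, 0], [0, 0, 0]]

M is strictly triangular, hence nilpotent: M³ = 0, so M¹² = 0.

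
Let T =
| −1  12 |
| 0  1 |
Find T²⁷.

[[−1, 12], [0, 1]]

T² = I (check: tr T = 0 and det T = −1), so T²⁷ = T since 27 is odd.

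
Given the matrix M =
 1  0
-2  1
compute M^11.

M = I + N where N = [[0, 0], [-2, 0]] is strictly lower-triangular, so N^2 = 0.
(I + N)^11 = I + 11·N = [[1, 0], [-22, 1]].

[[1, 0], [-22, 1]]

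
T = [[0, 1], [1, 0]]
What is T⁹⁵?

T² = I (check: tr T = 0 and det T = −1), so T⁹⁵ = T since 95 is odd.

[[0, 1], [1, 0]]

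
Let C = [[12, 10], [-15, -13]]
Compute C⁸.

tr C = -1 and det C = -6, so the characteristic polynomial is λ² − (-1)λ + (-6) with roots 2 and -3.
Eigenvectors give P = [[-1, -2], [1, 3]] with P⁻¹ = [[-3, -2], [1, 1]], and C = P·diag(2, -3)·P⁻¹.
Then C⁸ = P·diag(256, 6561)·P⁻¹ = [[-256, -13122], [256, 19683]] · [[-3, -2], [1, 1]] = [[-12354, -12610], [18915, 19171]].

[[-12354, -12610], [18915, 19171]]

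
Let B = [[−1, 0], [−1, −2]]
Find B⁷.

[[−1, 0], [−127, −128]]

tr B = −3 and det B = 2, so the characteristic polynomial is λ² − (−3)λ + (2) with roots −1 and −2.
Eigenvectors give P = [[1, 0], [−1, −1]] with P⁻¹ = [[1, 0], [−1, −1]], and B = P·diag(−1, −2)·P⁻¹.
Then B⁷ = P·diag(−1, −128)·P⁻¹ = [[−1, 0], [1, 128]] · [[1, 0], [−1, −1]] = [[−1, 0], [−127, −128]].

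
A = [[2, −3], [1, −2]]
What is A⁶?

[[1, 0], [0, 1]]

A² = I (check: tr A = 0 and det A = −1), so A⁶ = I since 6 is even.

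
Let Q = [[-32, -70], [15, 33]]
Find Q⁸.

[[-37574, -88270], [18915, 44391]]

tr Q = 1 and det Q = -6, so the characteristic polynomial is λ² − (1)λ + (-6) with roots -2 and 3.
Eigenvectors give P = [[-7, 2], [3, -1]] with P⁻¹ = [[-1, -2], [-3, -7]], and Q = P·diag(-2, 3)·P⁻¹.
Then Q⁸ = P·diag(256, 6561)·P⁻¹ = [[-1792, 13122], [768, -6561]] · [[-1, -2], [-3, -7]] = [[-37574, -88270], [18915, 44391]].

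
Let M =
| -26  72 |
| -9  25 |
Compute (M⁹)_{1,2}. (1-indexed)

12312

tr M = -1 and det M = -2, so the characteristic polynomial is λ² − (-1)λ + (-2) with roots -2 and 1.
Eigenvectors give P = [[-3, 8], [-1, 3]] with P⁻¹ = [[-3, 8], [-1, 3]], and M = P·diag(-2, 1)·P⁻¹.
Then M⁹ = P·diag(-512, 1)·P⁻¹ = [[1536, 8], [512, 3]] · [[-3, 8], [-1, 3]] = [[-4616, 12312], [-1539, 4105]].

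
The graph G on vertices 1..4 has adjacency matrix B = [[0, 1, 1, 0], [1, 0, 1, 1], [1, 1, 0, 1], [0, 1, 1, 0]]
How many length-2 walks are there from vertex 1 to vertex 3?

1

The number of length-2 walks from vertex 1 to vertex 3 is entry (1,3) of B², where B is the adjacency matrix.
B² = [[2, 1, 1, 2], [1, 3, 2, 1], [1, 2, 3, 1], [2, 1, 1, 2]]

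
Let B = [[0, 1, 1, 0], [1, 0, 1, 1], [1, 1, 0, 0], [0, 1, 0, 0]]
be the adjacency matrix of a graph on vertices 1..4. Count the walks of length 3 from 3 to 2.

4

The number of length-3 walks from vertex 3 to vertex 2 is entry (3,2) of B³, where B is the adjacency matrix.
B² = [[2, 1, 1, 1], [1, 3, 1, 0], [1, 1, 2, 1], [1, 0, 1, 1]]
B³ = [[2, 4, 3, 1], [4, 2, 4, 3], [3, 4, 2, 1], [1, 3, 1, 0]]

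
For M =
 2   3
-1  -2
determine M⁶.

M² = I (check: tr M = 0 and det M = -1), so M⁶ = I since 6 is even.

[[1, 0], [0, 1]]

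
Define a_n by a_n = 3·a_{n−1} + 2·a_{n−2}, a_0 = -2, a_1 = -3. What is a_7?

-7269

With companion matrix Q = [[3, 2], [1, 0]], [a_n, a_{n−1}]ᵀ = Q·[a_{n−1}, a_{n−2}]ᵀ, so [a_7, a_6]ᵀ = Q⁶·[a_1, a_0]ᵀ.
Q⁶ = [[1763, 990], [495, 278]], giving [a_7, a_6]ᵀ = [[-7269], [-2041]].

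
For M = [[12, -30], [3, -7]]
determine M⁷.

tr M = 5 and det M = 6, so the characteristic polynomial is λ² − (5)λ + (6) with roots 3 and 2.
Eigenvectors give P = [[10, 3], [3, 1]] with P⁻¹ = [[1, -3], [-3, 10]], and M = P·diag(3, 2)·P⁻¹.
Then M⁷ = P·diag(2187, 128)·P⁻¹ = [[21870, 384], [6561, 128]] · [[1, -3], [-3, 10]] = [[20718, -61770], [6177, -18403]].

[[20718, -61770], [6177, -18403]]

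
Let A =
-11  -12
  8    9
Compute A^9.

tr A = -2 and det A = -3, so the characteristic polynomial is λ² − (-2)λ + (-3) with roots -3 and 1.
Eigenvectors give P = [[3, 1], [-2, -1]] with P⁻¹ = [[1, 1], [-2, -3]], and A = P·diag(-3, 1)·P⁻¹.
Then A^9 = P·diag(-19683, 1)·P⁻¹ = [[-59049, 1], [39366, -1]] · [[1, 1], [-2, -3]] = [[-59051, -59052], [39368, 39369]].

[[-59051, -59052], [39368, 39369]]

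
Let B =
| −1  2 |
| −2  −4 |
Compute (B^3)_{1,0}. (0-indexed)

−34

B^2 = [[−3, −10], [10, 12]]
B^3 = [[23, 34], [−34, −28]]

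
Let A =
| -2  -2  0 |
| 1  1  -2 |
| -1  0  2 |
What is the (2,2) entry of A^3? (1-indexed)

-3

A^2 = [[2, 2, 4], [1, -1, -6], [0, 2, 4]]
A^3 = [[-6, -2, 4], [3, -3, -10], [-2, 2, 4]]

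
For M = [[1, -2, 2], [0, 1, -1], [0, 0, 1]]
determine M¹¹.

[[1, -22, 132], [0, 1, -11], [0, 0, 1]]

M = I + N where N = [[0, -2, 2], [0, 0, -1], [0, 0, 0]] is strictly upper-triangular, so N³ = 0.
(I + N)¹¹ = I + 11·N + 55·N² = [[1, -22, 132], [0, 1, -11], [0, 0, 1]].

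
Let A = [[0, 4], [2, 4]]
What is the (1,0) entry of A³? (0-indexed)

A² = [[8, 16], [8, 24]]
A³ = [[32, 96], [48, 128]]

48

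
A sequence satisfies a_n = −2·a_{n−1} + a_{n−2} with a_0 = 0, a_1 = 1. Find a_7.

With companion matrix Q = [[−2, 1], [1, 0]], [a_n, a_{n−1}]ᵀ = Q·[a_{n−1}, a_{n−2}]ᵀ, so [a_7, a_6]ᵀ = Q⁶·[a_1, a_0]ᵀ.
Q⁶ = [[169, −70], [−70, 29]], giving [a_7, a_6]ᵀ = [[169], [−70]].

169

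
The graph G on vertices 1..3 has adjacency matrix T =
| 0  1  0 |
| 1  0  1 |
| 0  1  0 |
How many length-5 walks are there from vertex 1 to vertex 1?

The number of length-5 walks from vertex 1 to vertex 1 is entry (1,1) of T^5, where T is the adjacency matrix.
T^2 = [[1, 0, 1], [0, 2, 0], [1, 0, 1]]
T^3 = [[0, 2, 0], [2, 0, 2], [0, 2, 0]]
T^4 = [[2, 0, 2], [0, 4, 0], [2, 0, 2]]
T^5 = [[0, 4, 0], [4, 0, 4], [0, 4, 0]]

0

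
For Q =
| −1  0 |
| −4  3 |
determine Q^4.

tr Q = 2 and det Q = −3, so the characteristic polynomial is λ² − (2)λ + (−3) with roots −1 and 3.
Eigenvectors give P = [[1, 0], [1, 1]] with P⁻¹ = [[1, 0], [−1, 1]], and Q = P·diag(−1, 3)·P⁻¹.
Then Q^4 = P·diag(1, 81)·P⁻¹ = [[1, 0], [1, 81]] · [[1, 0], [−1, 1]] = [[1, 0], [−80, 81]].

[[1, 0], [−80, 81]]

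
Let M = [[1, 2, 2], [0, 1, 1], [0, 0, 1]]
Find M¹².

[[1, 24, 156], [0, 1, 12], [0, 0, 1]]

M = I + N where N = [[0, 2, 2], [0, 0, 1], [0, 0, 0]] is strictly upper-triangular, so N³ = 0.
(I + N)¹² = I + 12·N + 66·N² = [[1, 24, 156], [0, 1, 12], [0, 0, 1]].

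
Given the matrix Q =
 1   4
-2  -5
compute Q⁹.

[[19681, 39364], [-19682, -39365]]

tr Q = -4 and det Q = 3, so the characteristic polynomial is λ² − (-4)λ + (3) with roots -3 and -1.
Eigenvectors give P = [[-1, -2], [1, 1]] with P⁻¹ = [[1, 2], [-1, -1]], and Q = P·diag(-3, -1)·P⁻¹.
Then Q⁹ = P·diag(-19683, -1)·P⁻¹ = [[19683, 2], [-19683, -1]] · [[1, 2], [-1, -1]] = [[19681, 39364], [-19682, -39365]].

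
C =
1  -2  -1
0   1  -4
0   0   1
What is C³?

[[1, -6, 21], [0, 1, -12], [0, 0, 1]]

C = I + N where N = [[0, -2, -1], [0, 0, -4], [0, 0, 0]] is strictly upper-triangular, so N³ = 0.
(I + N)³ = I + 3·N + 3·N² = [[1, -6, 21], [0, 1, -12], [0, 0, 1]].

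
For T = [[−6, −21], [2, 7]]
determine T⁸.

T² = T (a projection; rank 1, trace 1), so T⁸ = T.

[[−6, −21], [2, 7]]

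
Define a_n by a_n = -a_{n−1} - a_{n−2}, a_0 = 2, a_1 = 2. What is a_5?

With companion matrix A = [[-1, -1], [1, 0]], [a_n, a_{n−1}]ᵀ = A·[a_{n−1}, a_{n−2}]ᵀ, so [a_5, a_4]ᵀ = A⁴·[a_1, a_0]ᵀ.
A⁴ = [[-1, -1], [1, 0]], giving [a_5, a_4]ᵀ = [[-4], [2]].

-4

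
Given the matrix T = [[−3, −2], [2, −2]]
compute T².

[[5, 10], [−10, 0]]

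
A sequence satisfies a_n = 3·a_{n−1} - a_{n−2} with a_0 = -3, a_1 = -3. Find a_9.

-4791

With companion matrix M = [[3, -1], [1, 0]], [a_n, a_{n−1}]ᵀ = M·[a_{n−1}, a_{n−2}]ᵀ, so [a_9, a_8]ᵀ = M⁸·[a_1, a_0]ᵀ.
M⁸ = [[2584, -987], [987, -377]], giving [a_9, a_8]ᵀ = [[-4791], [-1830]].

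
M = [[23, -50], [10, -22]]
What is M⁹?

[[100463, -201950], [40390, -81292]]

tr M = 1 and det M = -6, so the characteristic polynomial is λ² − (1)λ + (-6) with roots 3 and -2.
Eigenvectors give P = [[-5, -2], [-2, -1]] with P⁻¹ = [[-1, 2], [2, -5]], and M = P·diag(3, -2)·P⁻¹.
Then M⁹ = P·diag(19683, -512)·P⁻¹ = [[-98415, 1024], [-39366, 512]] · [[-1, 2], [2, -5]] = [[100463, -201950], [40390, -81292]].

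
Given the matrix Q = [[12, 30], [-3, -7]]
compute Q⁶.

[[6714, 19950], [-1995, -5921]]

tr Q = 5 and det Q = 6, so the characteristic polynomial is λ² − (5)λ + (6) with roots 2 and 3.
Eigenvectors give P = [[-3, 10], [1, -3]] with P⁻¹ = [[3, 10], [1, 3]], and Q = P·diag(2, 3)·P⁻¹.
Then Q⁶ = P·diag(64, 729)·P⁻¹ = [[-192, 7290], [64, -2187]] · [[3, 10], [1, 3]] = [[6714, 19950], [-1995, -5921]].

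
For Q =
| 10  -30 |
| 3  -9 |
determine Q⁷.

[[10, -30], [3, -9]]

Q² = Q (a projection; rank 1, trace 1), so Q⁷ = Q.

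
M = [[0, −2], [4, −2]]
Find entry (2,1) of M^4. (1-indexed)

96

M^2 = [[−8, 4], [−8, −4]]
M^3 = [[16, 8], [−16, 24]]
M^4 = [[32, −48], [96, −16]]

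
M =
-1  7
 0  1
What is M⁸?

M² = I (check: tr M = 0 and det M = -1), so M⁸ = I since 8 is even.

[[1, 0], [0, 1]]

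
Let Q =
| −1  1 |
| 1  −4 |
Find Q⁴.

[[29, −95], [−95, 314]]

Q² = [[2, −5], [−5, 17]]
Q³ = [[−7, 22], [22, −73]]
Q⁴ = [[29, −95], [−95, 314]]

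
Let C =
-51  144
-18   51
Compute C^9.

[[-334611, 944784], [-118098, 334611]]

tr C = 0 and det C = -9, so the characteristic polynomial is λ² − (0)λ + (-9) with roots 3 and -3.
Eigenvectors give P = [[8, -3], [3, -1]] with P⁻¹ = [[-1, 3], [-3, 8]], and C = P·diag(3, -3)·P⁻¹.
Then C^9 = P·diag(19683, -19683)·P⁻¹ = [[157464, 59049], [59049, 19683]] · [[-1, 3], [-3, 8]] = [[-334611, 944784], [-118098, 334611]].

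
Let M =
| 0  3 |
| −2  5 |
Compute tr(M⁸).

6817

tr M = 5 and det M = 6, so the characteristic polynomial is λ² − (5)λ + (6) with roots 3 and 2.
Eigenvectors give P = [[−1, 3], [−1, 2]] with P⁻¹ = [[2, −3], [1, −1]], and M = P·diag(3, 2)·P⁻¹.
Then M⁸ = P·diag(6561, 256)·P⁻¹ = [[−6561, 768], [−6561, 512]] · [[2, −3], [1, −1]] = [[−12354, 18915], [−12610, 19171]].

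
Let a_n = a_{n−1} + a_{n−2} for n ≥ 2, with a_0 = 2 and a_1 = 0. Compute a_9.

42

With companion matrix T = [[1, 1], [1, 0]], [a_n, a_{n−1}]ᵀ = T·[a_{n−1}, a_{n−2}]ᵀ, so [a_9, a_8]ᵀ = T⁸·[a_1, a_0]ᵀ.
T⁸ = [[34, 21], [21, 13]], giving [a_9, a_8]ᵀ = [[42], [26]].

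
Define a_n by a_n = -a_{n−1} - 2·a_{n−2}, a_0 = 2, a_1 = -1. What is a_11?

-67

With companion matrix M = [[-1, -2], [1, 0]], [a_n, a_{n−1}]ᵀ = M·[a_{n−1}, a_{n−2}]ᵀ, so [a_11, a_10]ᵀ = M^10·[a_1, a_0]ᵀ.
M^10 = [[23, -22], [11, 34]], giving [a_11, a_10]ᵀ = [[-67], [57]].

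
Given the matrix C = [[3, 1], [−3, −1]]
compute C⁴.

[[24, 8], [−24, −8]]

C² = [[6, 2], [−6, −2]]
C³ = [[12, 4], [−12, −4]]
C⁴ = [[24, 8], [−24, −8]]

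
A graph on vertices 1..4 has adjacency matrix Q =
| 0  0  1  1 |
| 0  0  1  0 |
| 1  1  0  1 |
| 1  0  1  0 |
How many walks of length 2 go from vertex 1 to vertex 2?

The number of length-2 walks from vertex 1 to vertex 2 is entry (1,2) of Q², where Q is the adjacency matrix.
Q² = [[2, 1, 1, 1], [1, 1, 0, 1], [1, 0, 3, 1], [1, 1, 1, 2]]

1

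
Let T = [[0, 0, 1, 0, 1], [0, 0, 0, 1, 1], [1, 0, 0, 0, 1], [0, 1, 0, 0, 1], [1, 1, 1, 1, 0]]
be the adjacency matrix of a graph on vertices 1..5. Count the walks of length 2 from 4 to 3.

1

The number of length-2 walks from vertex 4 to vertex 3 is entry (4,3) of T², where T is the adjacency matrix.
T² = [[2, 1, 1, 1, 1], [1, 2, 1, 1, 1], [1, 1, 2, 1, 1], [1, 1, 1, 2, 1], [1, 1, 1, 1, 4]]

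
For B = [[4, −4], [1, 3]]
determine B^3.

B^2 = [[12, −28], [7, 5]]
B^3 = [[20, −132], [33, −13]]

[[20, −132], [33, −13]]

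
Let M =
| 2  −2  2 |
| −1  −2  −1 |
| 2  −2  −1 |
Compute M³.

[[32, −20, 20], [−10, −14, −13], [20, −26, −1]]

M² = [[10, −4, 4], [−2, 8, 1], [4, 2, 7]]
M³ = [[32, −20, 20], [−10, −14, −13], [20, −26, −1]]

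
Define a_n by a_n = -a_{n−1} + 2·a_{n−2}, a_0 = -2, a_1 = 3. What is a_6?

-107

With companion matrix A = [[-1, 2], [1, 0]], [a_n, a_{n−1}]ᵀ = A·[a_{n−1}, a_{n−2}]ᵀ, so [a_6, a_5]ᵀ = A^5·[a_1, a_0]ᵀ.
A^5 = [[-21, 22], [11, -10]], giving [a_6, a_5]ᵀ = [[-107], [53]].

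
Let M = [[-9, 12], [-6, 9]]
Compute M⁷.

[[-6561, 8748], [-4374, 6561]]

tr M = 0 and det M = -9, so the characteristic polynomial is λ² − (0)λ + (-9) with roots -3 and 3.
Eigenvectors give P = [[2, -1], [1, -1]] with P⁻¹ = [[1, -1], [1, -2]], and M = P·diag(-3, 3)·P⁻¹.
Then M⁷ = P·diag(-2187, 2187)·P⁻¹ = [[-4374, -2187], [-2187, -2187]] · [[1, -1], [1, -2]] = [[-6561, 8748], [-4374, 6561]].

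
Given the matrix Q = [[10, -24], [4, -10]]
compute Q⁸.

tr Q = 0 and det Q = -4, so the characteristic polynomial is λ² − (0)λ + (-4) with roots -2 and 2.
Eigenvectors give P = [[-2, -3], [-1, -1]] with P⁻¹ = [[1, -3], [-1, 2]], and Q = P·diag(-2, 2)·P⁻¹.
Then Q⁸ = P·diag(256, 256)·P⁻¹ = [[-512, -768], [-256, -256]] · [[1, -3], [-1, 2]] = [[256, 0], [0, 256]].

[[256, 0], [0, 256]]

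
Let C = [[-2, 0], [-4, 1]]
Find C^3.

C^2 = [[4, 0], [4, 1]]
C^3 = [[-8, 0], [-12, 1]]

[[-8, 0], [-12, 1]]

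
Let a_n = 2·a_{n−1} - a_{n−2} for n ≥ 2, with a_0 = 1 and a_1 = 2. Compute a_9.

With companion matrix C = [[2, -1], [1, 0]], [a_n, a_{n−1}]ᵀ = C·[a_{n−1}, a_{n−2}]ᵀ, so [a_9, a_8]ᵀ = C^8·[a_1, a_0]ᵀ.
C^8 = [[9, -8], [8, -7]], giving [a_9, a_8]ᵀ = [[10], [9]].

10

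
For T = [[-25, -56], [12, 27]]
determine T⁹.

[[-118105, -275576], [59052, 137787]]

tr T = 2 and det T = -3, so the characteristic polynomial is λ² − (2)λ + (-3) with roots 3 and -1.
Eigenvectors give P = [[-2, 7], [1, -3]] with P⁻¹ = [[3, 7], [1, 2]], and T = P·diag(3, -1)·P⁻¹.
Then T⁹ = P·diag(19683, -1)·P⁻¹ = [[-39366, -7], [19683, 3]] · [[3, 7], [1, 2]] = [[-118105, -275576], [59052, 137787]].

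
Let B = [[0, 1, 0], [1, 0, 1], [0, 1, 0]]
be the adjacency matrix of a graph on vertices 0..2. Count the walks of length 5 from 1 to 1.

The number of length-5 walks from vertex 1 to vertex 1 is entry (1,1) of B⁵, where B is the adjacency matrix.
B² = [[1, 0, 1], [0, 2, 0], [1, 0, 1]]
B³ = [[0, 2, 0], [2, 0, 2], [0, 2, 0]]
B⁴ = [[2, 0, 2], [0, 4, 0], [2, 0, 2]]
B⁵ = [[0, 4, 0], [4, 0, 4], [0, 4, 0]]

0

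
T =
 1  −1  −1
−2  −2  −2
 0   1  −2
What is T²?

[[3, 0, 3], [2, 4, 10], [−2, −4, 2]]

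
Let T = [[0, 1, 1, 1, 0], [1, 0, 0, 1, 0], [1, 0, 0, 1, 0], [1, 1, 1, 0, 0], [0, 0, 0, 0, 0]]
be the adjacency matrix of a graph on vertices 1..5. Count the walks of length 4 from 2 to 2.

The number of length-4 walks from vertex 2 to vertex 2 is entry (2,2) of T⁴, where T is the adjacency matrix.
T² = [[3, 1, 1, 2, 0], [1, 2, 2, 1, 0], [1, 2, 2, 1, 0], [2, 1, 1, 3, 0], [0, 0, 0, 0, 0]]
T³ = [[4, 5, 5, 5, 0], [5, 2, 2, 5, 0], [5, 2, 2, 5, 0], [5, 5, 5, 4, 0], [0, 0, 0, 0, 0]]
T⁴ = [[15, 9, 9, 14, 0], [9, 10, 10, 9, 0], [9, 10, 10, 9, 0], [14, 9, 9, 15, 0], [0, 0, 0, 0, 0]]

10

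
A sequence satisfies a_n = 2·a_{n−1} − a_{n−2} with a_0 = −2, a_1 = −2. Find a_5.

With companion matrix C = [[2, −1], [1, 0]], [a_n, a_{n−1}]ᵀ = C·[a_{n−1}, a_{n−2}]ᵀ, so [a_5, a_4]ᵀ = C^4·[a_1, a_0]ᵀ.
C^4 = [[5, −4], [4, −3]], giving [a_5, a_4]ᵀ = [[−2], [−2]].

−2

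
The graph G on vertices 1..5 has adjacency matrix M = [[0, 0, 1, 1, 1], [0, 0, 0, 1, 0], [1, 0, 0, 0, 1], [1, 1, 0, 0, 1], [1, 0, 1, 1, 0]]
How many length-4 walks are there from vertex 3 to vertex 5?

The number of length-4 walks from vertex 3 to vertex 5 is entry (3,5) of M^4, where M is the adjacency matrix.
M^2 = [[3, 1, 1, 1, 2], [1, 1, 0, 0, 1], [1, 0, 2, 2, 1], [1, 0, 2, 3, 1], [2, 1, 1, 1, 3]]
M^3 = [[4, 1, 5, 6, 5], [1, 0, 2, 3, 1], [5, 2, 2, 2, 5], [6, 3, 2, 2, 6], [5, 1, 5, 6, 4]]
M^4 = [[16, 6, 9, 10, 15], [6, 3, 2, 2, 6], [9, 2, 10, 12, 9], [10, 2, 12, 15, 10], [15, 6, 9, 10, 16]]

9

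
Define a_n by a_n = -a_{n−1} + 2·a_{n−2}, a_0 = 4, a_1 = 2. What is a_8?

174

With companion matrix B = [[-1, 2], [1, 0]], [a_n, a_{n−1}]ᵀ = B·[a_{n−1}, a_{n−2}]ᵀ, so [a_8, a_7]ᵀ = B⁷·[a_1, a_0]ᵀ.
B⁷ = [[-85, 86], [43, -42]], giving [a_8, a_7]ᵀ = [[174], [-82]].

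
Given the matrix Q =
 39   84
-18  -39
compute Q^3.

[[351, 756], [-162, -351]]

tr Q = 0 and det Q = -9, so the characteristic polynomial is λ² − (0)λ + (-9) with roots -3 and 3.
Eigenvectors give P = [[-2, 7], [1, -3]] with P⁻¹ = [[3, 7], [1, 2]], and Q = P·diag(-3, 3)·P⁻¹.
Then Q^3 = P·diag(-27, 27)·P⁻¹ = [[54, 189], [-27, -81]] · [[3, 7], [1, 2]] = [[351, 756], [-162, -351]].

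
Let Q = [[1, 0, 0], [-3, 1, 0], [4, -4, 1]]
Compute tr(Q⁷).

3

Q = I + N where N = [[0, 0, 0], [-3, 0, 0], [4, -4, 0]] is strictly lower-triangular, so N³ = 0.
(I + N)⁷ = I + 7·N + 21·N² = [[1, 0, 0], [-21, 1, 0], [280, -28, 1]].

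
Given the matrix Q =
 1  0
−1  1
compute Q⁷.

[[1, 0], [−7, 1]]

Q = I + N where N = [[0, 0], [−1, 0]] is strictly lower-triangular, so N² = 0.
(I + N)⁷ = I + 7·N = [[1, 0], [−7, 1]].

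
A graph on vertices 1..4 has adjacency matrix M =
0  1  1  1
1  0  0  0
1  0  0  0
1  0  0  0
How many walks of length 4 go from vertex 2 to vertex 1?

0

The number of length-4 walks from vertex 2 to vertex 1 is entry (2,1) of M^4, where M is the adjacency matrix.
M^2 = [[3, 0, 0, 0], [0, 1, 1, 1], [0, 1, 1, 1], [0, 1, 1, 1]]
M^3 = [[0, 3, 3, 3], [3, 0, 0, 0], [3, 0, 0, 0], [3, 0, 0, 0]]
M^4 = [[9, 0, 0, 0], [0, 3, 3, 3], [0, 3, 3, 3], [0, 3, 3, 3]]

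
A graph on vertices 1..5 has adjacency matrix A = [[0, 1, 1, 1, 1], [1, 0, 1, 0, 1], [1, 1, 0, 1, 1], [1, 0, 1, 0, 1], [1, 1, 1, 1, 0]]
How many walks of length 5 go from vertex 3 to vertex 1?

The number of length-5 walks from vertex 3 to vertex 1 is entry (3,1) of A⁵, where A is the adjacency matrix.
A² = [[4, 2, 3, 2, 3], [2, 3, 2, 3, 2], [3, 2, 4, 2, 3], [2, 3, 2, 3, 2], [3, 2, 3, 2, 4]]
A³ = [[10, 10, 11, 10, 11], [10, 6, 10, 6, 10], [11, 10, 10, 10, 11], [10, 6, 10, 6, 10], [11, 10, 11, 10, 10]]
A⁴ = [[42, 32, 41, 32, 41], [32, 30, 32, 30, 32], [41, 32, 42, 32, 41], [32, 30, 32, 30, 32], [41, 32, 41, 32, 42]]
A⁵ = [[146, 124, 147, 124, 147], [124, 96, 124, 96, 124], [147, 124, 146, 124, 147], [124, 96, 124, 96, 124], [147, 124, 147, 124, 146]]

147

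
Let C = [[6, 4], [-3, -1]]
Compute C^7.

[[8364, 8236], [-6177, -6049]]

tr C = 5 and det C = 6, so the characteristic polynomial is λ² − (5)λ + (6) with roots 3 and 2.
Eigenvectors give P = [[4, -1], [-3, 1]] with P⁻¹ = [[1, 1], [3, 4]], and C = P·diag(3, 2)·P⁻¹.
Then C^7 = P·diag(2187, 128)·P⁻¹ = [[8748, -128], [-6561, 128]] · [[1, 1], [3, 4]] = [[8364, 8236], [-6177, -6049]].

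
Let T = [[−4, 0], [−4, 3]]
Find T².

[[16, 0], [4, 9]]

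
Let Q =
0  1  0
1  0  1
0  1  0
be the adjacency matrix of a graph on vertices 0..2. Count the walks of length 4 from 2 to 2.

2

The number of length-4 walks from vertex 2 to vertex 2 is entry (2,2) of Q⁴, where Q is the adjacency matrix.
Q² = [[1, 0, 1], [0, 2, 0], [1, 0, 1]]
Q³ = [[0, 2, 0], [2, 0, 2], [0, 2, 0]]
Q⁴ = [[2, 0, 2], [0, 4, 0], [2, 0, 2]]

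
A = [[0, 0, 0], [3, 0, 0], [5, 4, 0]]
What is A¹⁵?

A is strictly triangular, hence nilpotent: A³ = 0, so A¹⁵ = 0.

[[0, 0, 0], [0, 0, 0], [0, 0, 0]]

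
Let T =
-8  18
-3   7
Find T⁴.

[[46, -90], [15, -29]]

tr T = -1 and det T = -2, so the characteristic polynomial is λ² − (-1)λ + (-2) with roots -2 and 1.
Eigenvectors give P = [[3, 2], [1, 1]] with P⁻¹ = [[1, -2], [-1, 3]], and T = P·diag(-2, 1)·P⁻¹.
Then T⁴ = P·diag(16, 1)·P⁻¹ = [[48, 2], [16, 1]] · [[1, -2], [-1, 3]] = [[46, -90], [15, -29]].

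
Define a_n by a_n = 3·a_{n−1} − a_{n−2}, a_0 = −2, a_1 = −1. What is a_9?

−610

With companion matrix M = [[3, −1], [1, 0]], [a_n, a_{n−1}]ᵀ = M·[a_{n−1}, a_{n−2}]ᵀ, so [a_9, a_8]ᵀ = M⁸·[a_1, a_0]ᵀ.
M⁸ = [[2584, −987], [987, −377]], giving [a_9, a_8]ᵀ = [[−610], [−233]].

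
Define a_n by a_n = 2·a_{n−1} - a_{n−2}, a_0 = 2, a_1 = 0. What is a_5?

-8

With companion matrix A = [[2, -1], [1, 0]], [a_n, a_{n−1}]ᵀ = A·[a_{n−1}, a_{n−2}]ᵀ, so [a_5, a_4]ᵀ = A^4·[a_1, a_0]ᵀ.
A^4 = [[5, -4], [4, -3]], giving [a_5, a_4]ᵀ = [[-8], [-6]].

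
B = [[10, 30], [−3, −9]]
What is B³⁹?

B² = B (a projection; rank 1, trace 1), so B³⁹ = B.

[[10, 30], [−3, −9]]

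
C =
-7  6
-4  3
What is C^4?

tr C = -4 and det C = 3, so the characteristic polynomial is λ² − (-4)λ + (3) with roots -3 and -1.
Eigenvectors give P = [[-3, 1], [-2, 1]] with P⁻¹ = [[-1, 1], [-2, 3]], and C = P·diag(-3, -1)·P⁻¹.
Then C^4 = P·diag(81, 1)·P⁻¹ = [[-243, 1], [-162, 1]] · [[-1, 1], [-2, 3]] = [[241, -240], [160, -159]].

[[241, -240], [160, -159]]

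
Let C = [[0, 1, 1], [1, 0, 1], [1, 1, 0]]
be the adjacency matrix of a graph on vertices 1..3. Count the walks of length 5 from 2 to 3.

The number of length-5 walks from vertex 2 to vertex 3 is entry (2,3) of C⁵, where C is the adjacency matrix.
C² = [[2, 1, 1], [1, 2, 1], [1, 1, 2]]
C³ = [[2, 3, 3], [3, 2, 3], [3, 3, 2]]
C⁴ = [[6, 5, 5], [5, 6, 5], [5, 5, 6]]
C⁵ = [[10, 11, 11], [11, 10, 11], [11, 11, 10]]

11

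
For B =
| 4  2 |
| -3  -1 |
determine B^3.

[[22, 14], [-21, -13]]

tr B = 3 and det B = 2, so the characteristic polynomial is λ² − (3)λ + (2) with roots 1 and 2.
Eigenvectors give P = [[-2, -1], [3, 1]] with P⁻¹ = [[1, 1], [-3, -2]], and B = P·diag(1, 2)·P⁻¹.
Then B^3 = P·diag(1, 8)·P⁻¹ = [[-2, -8], [3, 8]] · [[1, 1], [-3, -2]] = [[22, 14], [-21, -13]].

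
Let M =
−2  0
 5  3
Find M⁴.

[[16, 0], [65, 81]]

tr M = 1 and det M = −6, so the characteristic polynomial is λ² − (1)λ + (−6) with roots −2 and 3.
Eigenvectors give P = [[1, 0], [−1, 1]] with P⁻¹ = [[1, 0], [1, 1]], and M = P·diag(−2, 3)·P⁻¹.
Then M⁴ = P·diag(16, 81)·P⁻¹ = [[16, 0], [−16, 81]] · [[1, 0], [1, 1]] = [[16, 0], [65, 81]].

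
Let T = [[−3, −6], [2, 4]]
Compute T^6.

[[−3, −6], [2, 4]]

T² = T (a projection; rank 1, trace 1), so T^6 = T.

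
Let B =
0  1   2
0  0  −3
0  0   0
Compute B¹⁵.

B is strictly triangular, hence nilpotent: B³ = 0, so B¹⁵ = 0.

[[0, 0, 0], [0, 0, 0], [0, 0, 0]]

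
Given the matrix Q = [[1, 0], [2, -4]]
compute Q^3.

[[1, 0], [26, -64]]

Q^2 = [[1, 0], [-6, 16]]
Q^3 = [[1, 0], [26, -64]]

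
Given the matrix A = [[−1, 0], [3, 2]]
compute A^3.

tr A = 1 and det A = −2, so the characteristic polynomial is λ² − (1)λ + (−2) with roots −1 and 2.
Eigenvectors give P = [[−1, 0], [1, 1]] with P⁻¹ = [[−1, 0], [1, 1]], and A = P·diag(−1, 2)·P⁻¹.
Then A^3 = P·diag(−1, 8)·P⁻¹ = [[1, 0], [−1, 8]] · [[−1, 0], [1, 1]] = [[−1, 0], [9, 8]].

[[−1, 0], [9, 8]]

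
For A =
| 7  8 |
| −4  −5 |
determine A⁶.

tr A = 2 and det A = −3, so the characteristic polynomial is λ² − (2)λ + (−3) with roots −1 and 3.
Eigenvectors give P = [[−1, 2], [1, −1]] with P⁻¹ = [[1, 2], [1, 1]], and A = P·diag(−1, 3)·P⁻¹.
Then A⁶ = P·diag(1, 729)·P⁻¹ = [[−1, 1458], [1, −729]] · [[1, 2], [1, 1]] = [[1457, 1456], [−728, −727]].

[[1457, 1456], [−728, −727]]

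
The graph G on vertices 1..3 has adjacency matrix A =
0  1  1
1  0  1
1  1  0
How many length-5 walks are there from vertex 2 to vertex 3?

11

The number of length-5 walks from vertex 2 to vertex 3 is entry (2,3) of A⁵, where A is the adjacency matrix.
A² = [[2, 1, 1], [1, 2, 1], [1, 1, 2]]
A³ = [[2, 3, 3], [3, 2, 3], [3, 3, 2]]
A⁴ = [[6, 5, 5], [5, 6, 5], [5, 5, 6]]
A⁵ = [[10, 11, 11], [11, 10, 11], [11, 11, 10]]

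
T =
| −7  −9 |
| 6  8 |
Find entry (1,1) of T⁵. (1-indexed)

tr T = 1 and det T = −2, so the characteristic polynomial is λ² − (1)λ + (−2) with roots −1 and 2.
Eigenvectors give P = [[3, 1], [−2, −1]] with P⁻¹ = [[1, 1], [−2, −3]], and T = P·diag(−1, 2)·P⁻¹.
Then T⁵ = P·diag(−1, 32)·P⁻¹ = [[−3, 32], [2, −32]] · [[1, 1], [−2, −3]] = [[−67, −99], [66, 98]].

−67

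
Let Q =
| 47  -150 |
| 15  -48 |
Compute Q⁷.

tr Q = -1 and det Q = -6, so the characteristic polynomial is λ² − (-1)λ + (-6) with roots -3 and 2.
Eigenvectors give P = [[3, 10], [1, 3]] with P⁻¹ = [[-3, 10], [1, -3]], and Q = P·diag(-3, 2)·P⁻¹.
Then Q⁷ = P·diag(-2187, 128)·P⁻¹ = [[-6561, 1280], [-2187, 384]] · [[-3, 10], [1, -3]] = [[20963, -69450], [6945, -23022]].

[[20963, -69450], [6945, -23022]]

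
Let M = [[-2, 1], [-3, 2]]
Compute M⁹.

[[-2, 1], [-3, 2]]

M² = I (check: tr M = 0 and det M = -1), so M⁹ = M since 9 is odd.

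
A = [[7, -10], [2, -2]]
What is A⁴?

tr A = 5 and det A = 6, so the characteristic polynomial is λ² − (5)λ + (6) with roots 2 and 3.
Eigenvectors give P = [[-2, 5], [-1, 2]] with P⁻¹ = [[2, -5], [1, -2]], and A = P·diag(2, 3)·P⁻¹.
Then A⁴ = P·diag(16, 81)·P⁻¹ = [[-32, 405], [-16, 162]] · [[2, -5], [1, -2]] = [[341, -650], [130, -244]].

[[341, -650], [130, -244]]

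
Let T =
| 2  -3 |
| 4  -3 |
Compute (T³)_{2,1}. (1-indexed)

-20

T² = [[-8, 3], [-4, -3]]
T³ = [[-4, 15], [-20, 21]]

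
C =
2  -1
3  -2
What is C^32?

[[1, 0], [0, 1]]

C² = I (check: tr C = 0 and det C = -1), so C^32 = I since 32 is even.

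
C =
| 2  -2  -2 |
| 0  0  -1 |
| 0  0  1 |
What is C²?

[[4, -4, -4], [0, 0, -1], [0, 0, 1]]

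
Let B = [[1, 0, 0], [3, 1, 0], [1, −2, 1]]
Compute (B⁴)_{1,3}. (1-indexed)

B = I + N where N = [[0, 0, 0], [3, 0, 0], [1, −2, 0]] is strictly lower-triangular, so N³ = 0.
(I + N)⁴ = I + 4·N + 6·N² = [[1, 0, 0], [12, 1, 0], [−32, −8, 1]].

0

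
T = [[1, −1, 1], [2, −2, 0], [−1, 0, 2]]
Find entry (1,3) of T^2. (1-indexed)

3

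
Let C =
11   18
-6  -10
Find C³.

[[35, 54], [-18, -28]]

tr C = 1 and det C = -2, so the characteristic polynomial is λ² − (1)λ + (-2) with roots 2 and -1.
Eigenvectors give P = [[2, 3], [-1, -2]] with P⁻¹ = [[2, 3], [-1, -2]], and C = P·diag(2, -1)·P⁻¹.
Then C³ = P·diag(8, -1)·P⁻¹ = [[16, -3], [-8, 2]] · [[2, 3], [-1, -2]] = [[35, 54], [-18, -28]].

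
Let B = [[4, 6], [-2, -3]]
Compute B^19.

[[4, 6], [-2, -3]]

B² = B (a projection; rank 1, trace 1), so B^19 = B.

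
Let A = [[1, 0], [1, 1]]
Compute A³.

A = I + N where N = [[0, 0], [1, 0]] is strictly lower-triangular, so N² = 0.
(I + N)³ = I + 3·N = [[1, 0], [3, 1]].

[[1, 0], [3, 1]]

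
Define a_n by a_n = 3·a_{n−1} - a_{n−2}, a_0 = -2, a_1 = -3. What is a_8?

With companion matrix Q = [[3, -1], [1, 0]], [a_n, a_{n−1}]ᵀ = Q·[a_{n−1}, a_{n−2}]ᵀ, so [a_8, a_7]ᵀ = Q⁷·[a_1, a_0]ᵀ.
Q⁷ = [[987, -377], [377, -144]], giving [a_8, a_7]ᵀ = [[-2207], [-843]].

-2207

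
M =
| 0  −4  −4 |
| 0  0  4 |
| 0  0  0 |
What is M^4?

M is strictly triangular, hence nilpotent: M^3 = 0, so M^4 = 0.

[[0, 0, 0], [0, 0, 0], [0, 0, 0]]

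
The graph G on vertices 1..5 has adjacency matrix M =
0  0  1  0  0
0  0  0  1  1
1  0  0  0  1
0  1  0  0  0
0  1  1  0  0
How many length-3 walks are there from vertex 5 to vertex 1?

0

The number of length-3 walks from vertex 5 to vertex 1 is entry (5,1) of M³, where M is the adjacency matrix.
M² = [[1, 0, 0, 0, 1], [0, 2, 1, 0, 0], [0, 1, 2, 0, 0], [0, 0, 0, 1, 1], [1, 0, 0, 1, 2]]
M³ = [[0, 1, 2, 0, 0], [1, 0, 0, 2, 3], [2, 0, 0, 1, 3], [0, 2, 1, 0, 0], [0, 3, 3, 0, 0]]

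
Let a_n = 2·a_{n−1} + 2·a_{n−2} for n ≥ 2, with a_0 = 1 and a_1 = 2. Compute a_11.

49920

With companion matrix A = [[2, 2], [1, 0]], [a_n, a_{n−1}]ᵀ = A·[a_{n−1}, a_{n−2}]ᵀ, so [a_11, a_10]ᵀ = A^10·[a_1, a_0]ᵀ.
A^10 = [[18272, 13376], [6688, 4896]], giving [a_11, a_10]ᵀ = [[49920], [18272]].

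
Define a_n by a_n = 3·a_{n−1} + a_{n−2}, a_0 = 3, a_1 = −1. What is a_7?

−109

With companion matrix B = [[3, 1], [1, 0]], [a_n, a_{n−1}]ᵀ = B·[a_{n−1}, a_{n−2}]ᵀ, so [a_7, a_6]ᵀ = B^6·[a_1, a_0]ᵀ.
B^6 = [[1189, 360], [360, 109]], giving [a_7, a_6]ᵀ = [[−109], [−33]].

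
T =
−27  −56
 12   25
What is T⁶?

[[5097, 10192], [−2184, −4367]]

tr T = −2 and det T = −3, so the characteristic polynomial is λ² − (−2)λ + (−3) with roots 1 and −3.
Eigenvectors give P = [[2, −7], [−1, 3]] with P⁻¹ = [[−3, −7], [−1, −2]], and T = P·diag(1, −3)·P⁻¹.
Then T⁶ = P·diag(1, 729)·P⁻¹ = [[2, −5103], [−1, 2187]] · [[−3, −7], [−1, −2]] = [[5097, 10192], [−2184, −4367]].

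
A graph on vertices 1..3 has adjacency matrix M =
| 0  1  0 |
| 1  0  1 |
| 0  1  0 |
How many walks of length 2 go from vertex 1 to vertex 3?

1

The number of length-2 walks from vertex 1 to vertex 3 is entry (1,3) of M², where M is the adjacency matrix.
M² = [[1, 0, 1], [0, 2, 0], [1, 0, 1]]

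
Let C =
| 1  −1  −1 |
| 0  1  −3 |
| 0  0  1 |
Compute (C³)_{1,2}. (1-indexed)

−3

C = I + N where N = [[0, −1, −1], [0, 0, −3], [0, 0, 0]] is strictly upper-triangular, so N³ = 0.
(I + N)³ = I + 3·N + 3·N² = [[1, −3, 6], [0, 1, −9], [0, 0, 1]].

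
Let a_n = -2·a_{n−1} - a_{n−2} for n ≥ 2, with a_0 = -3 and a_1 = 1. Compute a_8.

With companion matrix B = [[-2, -1], [1, 0]], [a_n, a_{n−1}]ᵀ = B·[a_{n−1}, a_{n−2}]ᵀ, so [a_8, a_7]ᵀ = B⁷·[a_1, a_0]ᵀ.
B⁷ = [[-8, -7], [7, 6]], giving [a_8, a_7]ᵀ = [[13], [-11]].

13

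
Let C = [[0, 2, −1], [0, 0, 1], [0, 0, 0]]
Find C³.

[[0, 0, 0], [0, 0, 0], [0, 0, 0]]

C is strictly triangular, hence nilpotent: C³ = 0, so C³ = 0.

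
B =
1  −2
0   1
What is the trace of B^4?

2

B = I + N where N = [[0, −2], [0, 0]] is strictly upper-triangular, so N^2 = 0.
(I + N)^4 = I + 4·N = [[1, −8], [0, 1]].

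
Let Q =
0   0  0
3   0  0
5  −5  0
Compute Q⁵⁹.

[[0, 0, 0], [0, 0, 0], [0, 0, 0]]

Q is strictly triangular, hence nilpotent: Q³ = 0, so Q⁵⁹ = 0.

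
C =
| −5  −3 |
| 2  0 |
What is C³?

[[−65, −57], [38, 30]]

tr C = −5 and det C = 6, so the characteristic polynomial is λ² − (−5)λ + (6) with roots −3 and −2.
Eigenvectors give P = [[3, −1], [−2, 1]] with P⁻¹ = [[1, 1], [2, 3]], and C = P·diag(−3, −2)·P⁻¹.
Then C³ = P·diag(−27, −8)·P⁻¹ = [[−81, 8], [54, −8]] · [[1, 1], [2, 3]] = [[−65, −57], [38, 30]].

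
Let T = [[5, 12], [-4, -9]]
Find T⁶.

tr T = -4 and det T = 3, so the characteristic polynomial is λ² − (-4)λ + (3) with roots -3 and -1.
Eigenvectors give P = [[-3, -2], [2, 1]] with P⁻¹ = [[1, 2], [-2, -3]], and T = P·diag(-3, -1)·P⁻¹.
Then T⁶ = P·diag(729, 1)·P⁻¹ = [[-2187, -2], [1458, 1]] · [[1, 2], [-2, -3]] = [[-2183, -4368], [1456, 2913]].

[[-2183, -4368], [1456, 2913]]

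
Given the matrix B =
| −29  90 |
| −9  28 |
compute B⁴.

[[151, −450], [45, −134]]

tr B = −1 and det B = −2, so the characteristic polynomial is λ² − (−1)λ + (−2) with roots 1 and −2.
Eigenvectors give P = [[3, 10], [1, 3]] with P⁻¹ = [[−3, 10], [1, −3]], and B = P·diag(1, −2)·P⁻¹.
Then B⁴ = P·diag(1, 16)·P⁻¹ = [[3, 160], [1, 48]] · [[−3, 10], [1, −3]] = [[151, −450], [45, −134]].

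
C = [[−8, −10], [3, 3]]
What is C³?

[[−122, −190], [57, 87]]

tr C = −5 and det C = 6, so the characteristic polynomial is λ² − (−5)λ + (6) with roots −3 and −2.
Eigenvectors give P = [[−2, −5], [1, 3]] with P⁻¹ = [[−3, −5], [1, 2]], and C = P·diag(−3, −2)·P⁻¹.
Then C³ = P·diag(−27, −8)·P⁻¹ = [[54, 40], [−27, −24]] · [[−3, −5], [1, 2]] = [[−122, −190], [57, 87]].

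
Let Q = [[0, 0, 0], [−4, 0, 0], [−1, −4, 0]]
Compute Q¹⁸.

[[0, 0, 0], [0, 0, 0], [0, 0, 0]]

Q is strictly triangular, hence nilpotent: Q³ = 0, so Q¹⁸ = 0.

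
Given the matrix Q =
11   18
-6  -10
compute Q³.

[[35, 54], [-18, -28]]

tr Q = 1 and det Q = -2, so the characteristic polynomial is λ² − (1)λ + (-2) with roots -1 and 2.
Eigenvectors give P = [[-3, -2], [2, 1]] with P⁻¹ = [[1, 2], [-2, -3]], and Q = P·diag(-1, 2)·P⁻¹.
Then Q³ = P·diag(-1, 8)·P⁻¹ = [[3, -16], [-2, 8]] · [[1, 2], [-2, -3]] = [[35, 54], [-18, -28]].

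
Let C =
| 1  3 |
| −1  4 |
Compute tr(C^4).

23

C^2 = [[−2, 15], [−5, 13]]
C^3 = [[−17, 54], [−18, 37]]
C^4 = [[−71, 165], [−55, 94]]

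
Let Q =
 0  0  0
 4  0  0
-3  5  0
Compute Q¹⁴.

[[0, 0, 0], [0, 0, 0], [0, 0, 0]]

Q is strictly triangular, hence nilpotent: Q³ = 0, so Q¹⁴ = 0.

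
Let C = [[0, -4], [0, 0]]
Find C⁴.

C is strictly triangular, hence nilpotent: C² = 0, so C⁴ = 0.

[[0, 0], [0, 0]]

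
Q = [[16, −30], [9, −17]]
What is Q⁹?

tr Q = −1 and det Q = −2, so the characteristic polynomial is λ² − (−1)λ + (−2) with roots 1 and −2.
Eigenvectors give P = [[2, −5], [1, −3]] with P⁻¹ = [[3, −5], [1, −2]], and Q = P·diag(1, −2)·P⁻¹.
Then Q⁹ = P·diag(1, −512)·P⁻¹ = [[2, 2560], [1, 1536]] · [[3, −5], [1, −2]] = [[2566, −5130], [1539, −3077]].

[[2566, −5130], [1539, −3077]]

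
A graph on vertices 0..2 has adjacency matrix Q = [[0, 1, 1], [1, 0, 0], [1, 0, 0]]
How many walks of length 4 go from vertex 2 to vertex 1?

The number of length-4 walks from vertex 2 to vertex 1 is entry (2,1) of Q^4, where Q is the adjacency matrix.
Q^2 = [[2, 0, 0], [0, 1, 1], [0, 1, 1]]
Q^3 = [[0, 2, 2], [2, 0, 0], [2, 0, 0]]
Q^4 = [[4, 0, 0], [0, 2, 2], [0, 2, 2]]

2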